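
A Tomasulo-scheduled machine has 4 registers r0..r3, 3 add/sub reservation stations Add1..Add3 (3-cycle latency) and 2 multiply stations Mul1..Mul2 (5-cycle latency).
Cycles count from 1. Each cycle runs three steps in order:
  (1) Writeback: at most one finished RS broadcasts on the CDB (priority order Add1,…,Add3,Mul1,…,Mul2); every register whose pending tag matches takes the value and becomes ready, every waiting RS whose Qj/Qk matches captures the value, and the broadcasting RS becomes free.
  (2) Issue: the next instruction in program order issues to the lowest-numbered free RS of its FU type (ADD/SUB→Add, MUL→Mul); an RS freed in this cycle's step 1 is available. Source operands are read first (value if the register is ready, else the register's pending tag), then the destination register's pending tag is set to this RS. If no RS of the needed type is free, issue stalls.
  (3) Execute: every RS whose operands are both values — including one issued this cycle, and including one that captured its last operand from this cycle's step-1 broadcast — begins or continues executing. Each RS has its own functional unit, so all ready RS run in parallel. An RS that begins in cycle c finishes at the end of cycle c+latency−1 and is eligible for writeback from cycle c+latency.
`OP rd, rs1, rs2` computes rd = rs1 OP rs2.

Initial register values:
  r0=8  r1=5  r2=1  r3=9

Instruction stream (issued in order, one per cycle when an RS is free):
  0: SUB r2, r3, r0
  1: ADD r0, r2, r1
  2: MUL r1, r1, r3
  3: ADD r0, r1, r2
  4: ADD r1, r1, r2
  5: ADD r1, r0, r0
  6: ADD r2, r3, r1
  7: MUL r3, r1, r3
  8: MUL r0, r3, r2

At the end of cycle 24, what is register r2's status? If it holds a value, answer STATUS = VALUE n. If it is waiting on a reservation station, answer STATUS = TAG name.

  c1: issue SUB r2<-Add1  regs: r0:8,r1:5,r2:Add1,r3:9
  c2: issue ADD r0<-Add2  regs: r0:Add2,r1:5,r2:Add1,r3:9
  c3: issue MUL r1<-Mul1  regs: r0:Add2,r1:Mul1,r2:Add1,r3:9
  c4: CDB Add1=1; issue ADD r0<-Add1  regs: r0:Add1,r1:Mul1,r2:1,r3:9
  c5: issue ADD r1<-Add3  regs: r0:Add1,r1:Add3,r2:1,r3:9
  c6: stall  regs: r0:Add1,r1:Add3,r2:1,r3:9
  c7: CDB Add2=6; issue ADD r1<-Add2  regs: r0:Add1,r1:Add2,r2:1,r3:9
  c8: CDB Mul1=45; stall  regs: r0:Add1,r1:Add2,r2:1,r3:9
  c9: stall  regs: r0:Add1,r1:Add2,r2:1,r3:9
  c10: stall  regs: r0:Add1,r1:Add2,r2:1,r3:9
  c11: CDB Add1=46; issue ADD r2<-Add1  regs: r0:46,r1:Add2,r2:Add1,r3:9
  c12: CDB Add3=46; issue MUL r3<-Mul1  regs: r0:46,r1:Add2,r2:Add1,r3:Mul1
  c13: issue MUL r0<-Mul2  regs: r0:Mul2,r1:Add2,r2:Add1,r3:Mul1
  c14: CDB Add2=92  regs: r0:Mul2,r1:92,r2:Add1,r3:Mul1
  c15: -  regs: r0:Mul2,r1:92,r2:Add1,r3:Mul1
  c16: -  regs: r0:Mul2,r1:92,r2:Add1,r3:Mul1
  c17: CDB Add1=101  regs: r0:Mul2,r1:92,r2:101,r3:Mul1
  c18: -  regs: r0:Mul2,r1:92,r2:101,r3:Mul1
  c19: CDB Mul1=828  regs: r0:Mul2,r1:92,r2:101,r3:828
  c20: -  regs: r0:Mul2,r1:92,r2:101,r3:828
  c21: -  regs: r0:Mul2,r1:92,r2:101,r3:828
  c22: -  regs: r0:Mul2,r1:92,r2:101,r3:828
  c23: -  regs: r0:Mul2,r1:92,r2:101,r3:828
  c24: CDB Mul2=83628  regs: r0:83628,r1:92,r2:101,r3:828

STATUS = VALUE 101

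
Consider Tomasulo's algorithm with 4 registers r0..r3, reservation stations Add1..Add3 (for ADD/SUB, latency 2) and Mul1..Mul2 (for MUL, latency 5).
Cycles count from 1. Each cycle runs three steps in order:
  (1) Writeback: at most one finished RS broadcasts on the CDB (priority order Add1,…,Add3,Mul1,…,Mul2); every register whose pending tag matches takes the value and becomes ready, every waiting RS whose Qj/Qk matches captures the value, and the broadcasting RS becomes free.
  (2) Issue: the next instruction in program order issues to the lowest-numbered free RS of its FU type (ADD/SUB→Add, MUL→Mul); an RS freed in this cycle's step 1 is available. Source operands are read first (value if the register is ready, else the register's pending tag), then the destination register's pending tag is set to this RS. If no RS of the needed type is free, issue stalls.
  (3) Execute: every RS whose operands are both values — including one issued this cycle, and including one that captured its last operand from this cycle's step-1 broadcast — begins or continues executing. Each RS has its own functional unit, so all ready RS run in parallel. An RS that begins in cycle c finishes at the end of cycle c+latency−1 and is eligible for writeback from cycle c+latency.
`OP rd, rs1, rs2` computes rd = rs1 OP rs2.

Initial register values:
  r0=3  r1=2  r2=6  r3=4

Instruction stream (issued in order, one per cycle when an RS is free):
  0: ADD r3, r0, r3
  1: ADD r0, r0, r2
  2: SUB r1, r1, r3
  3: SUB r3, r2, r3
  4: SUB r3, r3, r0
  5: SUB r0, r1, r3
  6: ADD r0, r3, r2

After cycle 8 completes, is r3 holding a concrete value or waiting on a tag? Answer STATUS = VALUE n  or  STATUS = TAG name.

cycle 1: issue ADD r3<-Add1 // r0:3,r1:2,r2:6,r3:Add1
cycle 2: issue ADD r0<-Add2 // r0:Add2,r1:2,r2:6,r3:Add1
cycle 3: CDB Add1=7; issue SUB r1<-Add1 // r0:Add2,r1:Add1,r2:6,r3:7
cycle 4: CDB Add2=9; issue SUB r3<-Add2 // r0:9,r1:Add1,r2:6,r3:Add2
cycle 5: CDB Add1=-5; issue SUB r3<-Add1 // r0:9,r1:-5,r2:6,r3:Add1
cycle 6: CDB Add2=-1; issue SUB r0<-Add2 // r0:Add2,r1:-5,r2:6,r3:Add1
cycle 7: issue ADD r0<-Add3 // r0:Add3,r1:-5,r2:6,r3:Add1
cycle 8: CDB Add1=-10 // r0:Add3,r1:-5,r2:6,r3:-10

STATUS = VALUE -10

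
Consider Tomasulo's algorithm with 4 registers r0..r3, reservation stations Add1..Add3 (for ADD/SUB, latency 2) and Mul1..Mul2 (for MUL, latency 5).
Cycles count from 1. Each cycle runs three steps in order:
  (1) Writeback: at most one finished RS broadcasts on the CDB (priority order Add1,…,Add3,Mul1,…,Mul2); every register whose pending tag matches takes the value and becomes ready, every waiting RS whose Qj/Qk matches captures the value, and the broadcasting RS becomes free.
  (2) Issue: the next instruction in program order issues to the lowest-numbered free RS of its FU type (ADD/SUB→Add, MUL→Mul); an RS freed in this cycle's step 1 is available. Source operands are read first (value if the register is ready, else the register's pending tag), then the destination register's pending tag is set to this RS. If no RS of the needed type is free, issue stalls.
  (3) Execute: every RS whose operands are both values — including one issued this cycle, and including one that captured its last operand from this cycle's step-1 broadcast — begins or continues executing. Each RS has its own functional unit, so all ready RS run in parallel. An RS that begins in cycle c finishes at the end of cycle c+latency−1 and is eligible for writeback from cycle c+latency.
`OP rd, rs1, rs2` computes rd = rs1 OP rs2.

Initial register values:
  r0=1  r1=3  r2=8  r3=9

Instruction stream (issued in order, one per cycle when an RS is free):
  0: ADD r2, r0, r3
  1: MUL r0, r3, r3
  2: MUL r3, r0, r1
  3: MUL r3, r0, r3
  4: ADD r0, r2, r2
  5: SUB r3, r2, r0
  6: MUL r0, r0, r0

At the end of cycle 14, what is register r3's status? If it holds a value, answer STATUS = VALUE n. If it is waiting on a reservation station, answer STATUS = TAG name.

STATUS = VALUE -10

c1: issue ADD r2<-Add1 | r0:1,r1:3,r2:Add1,r3:9
c2: issue MUL r0<-Mul1 | r0:Mul1,r1:3,r2:Add1,r3:9
c3: CDB Add1=10; issue MUL r3<-Mul2 | r0:Mul1,r1:3,r2:10,r3:Mul2
c4: stall | r0:Mul1,r1:3,r2:10,r3:Mul2
c5: stall | r0:Mul1,r1:3,r2:10,r3:Mul2
c6: stall | r0:Mul1,r1:3,r2:10,r3:Mul2
c7: CDB Mul1=81; issue MUL r3<-Mul1 | r0:81,r1:3,r2:10,r3:Mul1
c8: issue ADD r0<-Add1 | r0:Add1,r1:3,r2:10,r3:Mul1
c9: issue SUB r3<-Add2 | r0:Add1,r1:3,r2:10,r3:Add2
c10: CDB Add1=20; stall | r0:20,r1:3,r2:10,r3:Add2
c11: stall | r0:20,r1:3,r2:10,r3:Add2
c12: CDB Add2=-10; stall | r0:20,r1:3,r2:10,r3:-10
c13: CDB Mul2=243; issue MUL r0<-Mul2 | r0:Mul2,r1:3,r2:10,r3:-10
c14: - | r0:Mul2,r1:3,r2:10,r3:-10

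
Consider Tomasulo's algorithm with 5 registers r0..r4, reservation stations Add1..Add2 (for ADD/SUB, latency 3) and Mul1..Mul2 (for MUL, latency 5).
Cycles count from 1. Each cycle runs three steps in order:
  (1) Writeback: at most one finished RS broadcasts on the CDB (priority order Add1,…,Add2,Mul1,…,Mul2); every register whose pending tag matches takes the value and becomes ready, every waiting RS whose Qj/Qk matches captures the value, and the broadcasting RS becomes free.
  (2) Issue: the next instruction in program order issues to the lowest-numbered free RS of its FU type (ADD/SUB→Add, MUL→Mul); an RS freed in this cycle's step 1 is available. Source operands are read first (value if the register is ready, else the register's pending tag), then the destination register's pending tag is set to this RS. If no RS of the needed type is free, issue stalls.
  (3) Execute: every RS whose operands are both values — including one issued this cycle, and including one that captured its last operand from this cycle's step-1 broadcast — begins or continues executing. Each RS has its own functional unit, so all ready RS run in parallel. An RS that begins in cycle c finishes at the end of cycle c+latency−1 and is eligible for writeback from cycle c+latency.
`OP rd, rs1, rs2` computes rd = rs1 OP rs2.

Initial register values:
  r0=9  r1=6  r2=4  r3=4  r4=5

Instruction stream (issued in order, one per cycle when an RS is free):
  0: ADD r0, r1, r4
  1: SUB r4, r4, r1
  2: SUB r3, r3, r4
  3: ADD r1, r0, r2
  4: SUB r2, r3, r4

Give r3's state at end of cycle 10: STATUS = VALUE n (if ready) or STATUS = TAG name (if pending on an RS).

cycle 1: issue ADD r0<-Add1 // r0:Add1,r1:6,r2:4,r3:4,r4:5
cycle 2: issue SUB r4<-Add2 // r0:Add1,r1:6,r2:4,r3:4,r4:Add2
cycle 3: stall // r0:Add1,r1:6,r2:4,r3:4,r4:Add2
cycle 4: CDB Add1=11; issue SUB r3<-Add1 // r0:11,r1:6,r2:4,r3:Add1,r4:Add2
cycle 5: CDB Add2=-1; issue ADD r1<-Add2 // r0:11,r1:Add2,r2:4,r3:Add1,r4:-1
cycle 6: stall // r0:11,r1:Add2,r2:4,r3:Add1,r4:-1
cycle 7: stall // r0:11,r1:Add2,r2:4,r3:Add1,r4:-1
cycle 8: CDB Add1=5; issue SUB r2<-Add1 // r0:11,r1:Add2,r2:Add1,r3:5,r4:-1
cycle 9: CDB Add2=15 // r0:11,r1:15,r2:Add1,r3:5,r4:-1
cycle 10: - // r0:11,r1:15,r2:Add1,r3:5,r4:-1

STATUS = VALUE 5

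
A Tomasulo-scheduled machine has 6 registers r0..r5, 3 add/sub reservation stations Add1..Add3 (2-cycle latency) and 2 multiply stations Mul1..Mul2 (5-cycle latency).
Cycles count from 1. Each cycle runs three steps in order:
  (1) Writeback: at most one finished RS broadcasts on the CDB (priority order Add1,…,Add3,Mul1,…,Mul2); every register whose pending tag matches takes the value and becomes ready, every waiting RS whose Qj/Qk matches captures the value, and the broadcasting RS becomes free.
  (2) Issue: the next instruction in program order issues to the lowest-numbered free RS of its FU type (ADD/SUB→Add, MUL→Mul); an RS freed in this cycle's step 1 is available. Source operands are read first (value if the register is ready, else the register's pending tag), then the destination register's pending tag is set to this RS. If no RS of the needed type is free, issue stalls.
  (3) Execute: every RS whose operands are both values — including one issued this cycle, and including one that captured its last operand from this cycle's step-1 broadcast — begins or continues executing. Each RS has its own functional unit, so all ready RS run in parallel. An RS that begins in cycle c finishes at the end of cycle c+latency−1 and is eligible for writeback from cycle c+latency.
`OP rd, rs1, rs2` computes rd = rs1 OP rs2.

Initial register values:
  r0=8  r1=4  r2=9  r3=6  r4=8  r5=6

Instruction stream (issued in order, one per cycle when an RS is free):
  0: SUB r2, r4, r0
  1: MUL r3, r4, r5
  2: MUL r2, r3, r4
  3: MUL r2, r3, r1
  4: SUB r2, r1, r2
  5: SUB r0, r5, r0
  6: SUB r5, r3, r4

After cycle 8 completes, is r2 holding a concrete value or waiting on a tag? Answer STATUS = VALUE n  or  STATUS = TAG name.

STATUS = TAG Add1

  c1: issue SUB r2<-Add1  regs: r0:8,r1:4,r2:Add1,r3:6,r4:8,r5:6
  c2: issue MUL r3<-Mul1  regs: r0:8,r1:4,r2:Add1,r3:Mul1,r4:8,r5:6
  c3: CDB Add1=0; issue MUL r2<-Mul2  regs: r0:8,r1:4,r2:Mul2,r3:Mul1,r4:8,r5:6
  c4: stall  regs: r0:8,r1:4,r2:Mul2,r3:Mul1,r4:8,r5:6
  c5: stall  regs: r0:8,r1:4,r2:Mul2,r3:Mul1,r4:8,r5:6
  c6: stall  regs: r0:8,r1:4,r2:Mul2,r3:Mul1,r4:8,r5:6
  c7: CDB Mul1=48; issue MUL r2<-Mul1  regs: r0:8,r1:4,r2:Mul1,r3:48,r4:8,r5:6
  c8: issue SUB r2<-Add1  regs: r0:8,r1:4,r2:Add1,r3:48,r4:8,r5:6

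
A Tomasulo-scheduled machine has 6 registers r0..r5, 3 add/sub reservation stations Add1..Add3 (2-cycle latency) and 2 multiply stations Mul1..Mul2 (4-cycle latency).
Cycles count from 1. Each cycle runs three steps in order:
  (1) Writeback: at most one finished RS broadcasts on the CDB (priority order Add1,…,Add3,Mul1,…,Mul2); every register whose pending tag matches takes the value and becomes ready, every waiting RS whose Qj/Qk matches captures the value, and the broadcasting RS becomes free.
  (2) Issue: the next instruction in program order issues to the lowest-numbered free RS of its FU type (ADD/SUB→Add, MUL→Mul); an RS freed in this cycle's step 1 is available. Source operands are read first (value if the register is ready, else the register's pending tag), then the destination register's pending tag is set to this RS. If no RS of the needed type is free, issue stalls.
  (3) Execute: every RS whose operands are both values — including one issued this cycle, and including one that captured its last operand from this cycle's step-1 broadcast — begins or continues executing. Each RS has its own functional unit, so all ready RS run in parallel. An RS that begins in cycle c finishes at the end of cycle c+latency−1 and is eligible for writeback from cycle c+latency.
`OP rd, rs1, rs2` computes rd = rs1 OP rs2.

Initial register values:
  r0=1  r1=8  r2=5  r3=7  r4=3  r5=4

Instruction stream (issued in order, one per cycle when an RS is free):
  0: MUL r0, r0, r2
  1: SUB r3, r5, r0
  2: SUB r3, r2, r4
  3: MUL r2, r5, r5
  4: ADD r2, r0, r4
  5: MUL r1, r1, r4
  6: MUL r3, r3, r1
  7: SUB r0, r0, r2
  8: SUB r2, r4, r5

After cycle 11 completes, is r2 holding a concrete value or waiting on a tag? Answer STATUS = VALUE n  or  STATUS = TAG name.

c1: issue MUL r0<-Mul1 | r0:Mul1,r1:8,r2:5,r3:7,r4:3,r5:4
c2: issue SUB r3<-Add1 | r0:Mul1,r1:8,r2:5,r3:Add1,r4:3,r5:4
c3: issue SUB r3<-Add2 | r0:Mul1,r1:8,r2:5,r3:Add2,r4:3,r5:4
c4: issue MUL r2<-Mul2 | r0:Mul1,r1:8,r2:Mul2,r3:Add2,r4:3,r5:4
c5: CDB Add2=2; issue ADD r2<-Add2 | r0:Mul1,r1:8,r2:Add2,r3:2,r4:3,r5:4
c6: CDB Mul1=5; issue MUL r1<-Mul1 | r0:5,r1:Mul1,r2:Add2,r3:2,r4:3,r5:4
c7: stall | r0:5,r1:Mul1,r2:Add2,r3:2,r4:3,r5:4
c8: CDB Add1=-1; stall | r0:5,r1:Mul1,r2:Add2,r3:2,r4:3,r5:4
c9: CDB Add2=8; stall | r0:5,r1:Mul1,r2:8,r3:2,r4:3,r5:4
c10: CDB Mul1=24; issue MUL r3<-Mul1 | r0:5,r1:24,r2:8,r3:Mul1,r4:3,r5:4
c11: CDB Mul2=16; issue SUB r0<-Add1 | r0:Add1,r1:24,r2:8,r3:Mul1,r4:3,r5:4

STATUS = VALUE 8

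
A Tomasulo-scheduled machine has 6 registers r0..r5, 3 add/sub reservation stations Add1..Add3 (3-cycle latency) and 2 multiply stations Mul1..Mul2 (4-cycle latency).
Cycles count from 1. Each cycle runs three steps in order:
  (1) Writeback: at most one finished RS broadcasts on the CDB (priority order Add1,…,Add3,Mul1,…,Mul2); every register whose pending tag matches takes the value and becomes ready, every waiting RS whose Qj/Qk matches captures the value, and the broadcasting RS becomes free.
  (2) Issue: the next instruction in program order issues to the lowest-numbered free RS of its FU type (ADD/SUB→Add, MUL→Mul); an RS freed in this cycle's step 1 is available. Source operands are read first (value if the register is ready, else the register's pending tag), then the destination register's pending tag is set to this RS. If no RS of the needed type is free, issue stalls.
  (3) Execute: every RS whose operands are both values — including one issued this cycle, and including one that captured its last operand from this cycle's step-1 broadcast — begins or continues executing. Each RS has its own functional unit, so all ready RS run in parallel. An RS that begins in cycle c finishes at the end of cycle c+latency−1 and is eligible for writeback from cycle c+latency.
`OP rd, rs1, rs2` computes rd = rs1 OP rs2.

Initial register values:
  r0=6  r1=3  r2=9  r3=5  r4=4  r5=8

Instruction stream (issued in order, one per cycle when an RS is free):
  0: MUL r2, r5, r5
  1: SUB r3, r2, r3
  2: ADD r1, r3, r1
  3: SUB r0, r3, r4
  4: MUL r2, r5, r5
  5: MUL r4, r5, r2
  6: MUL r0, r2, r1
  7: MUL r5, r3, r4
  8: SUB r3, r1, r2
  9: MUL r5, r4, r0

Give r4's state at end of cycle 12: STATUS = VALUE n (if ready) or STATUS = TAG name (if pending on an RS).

STATUS = TAG Mul2

cycle 1: issue MUL r2<-Mul1 // r0:6,r1:3,r2:Mul1,r3:5,r4:4,r5:8
cycle 2: issue SUB r3<-Add1 // r0:6,r1:3,r2:Mul1,r3:Add1,r4:4,r5:8
cycle 3: issue ADD r1<-Add2 // r0:6,r1:Add2,r2:Mul1,r3:Add1,r4:4,r5:8
cycle 4: issue SUB r0<-Add3 // r0:Add3,r1:Add2,r2:Mul1,r3:Add1,r4:4,r5:8
cycle 5: CDB Mul1=64; issue MUL r2<-Mul1 // r0:Add3,r1:Add2,r2:Mul1,r3:Add1,r4:4,r5:8
cycle 6: issue MUL r4<-Mul2 // r0:Add3,r1:Add2,r2:Mul1,r3:Add1,r4:Mul2,r5:8
cycle 7: stall // r0:Add3,r1:Add2,r2:Mul1,r3:Add1,r4:Mul2,r5:8
cycle 8: CDB Add1=59; stall // r0:Add3,r1:Add2,r2:Mul1,r3:59,r4:Mul2,r5:8
cycle 9: CDB Mul1=64; issue MUL r0<-Mul1 // r0:Mul1,r1:Add2,r2:64,r3:59,r4:Mul2,r5:8
cycle 10: stall // r0:Mul1,r1:Add2,r2:64,r3:59,r4:Mul2,r5:8
cycle 11: CDB Add2=62; stall // r0:Mul1,r1:62,r2:64,r3:59,r4:Mul2,r5:8
cycle 12: CDB Add3=55; stall // r0:Mul1,r1:62,r2:64,r3:59,r4:Mul2,r5:8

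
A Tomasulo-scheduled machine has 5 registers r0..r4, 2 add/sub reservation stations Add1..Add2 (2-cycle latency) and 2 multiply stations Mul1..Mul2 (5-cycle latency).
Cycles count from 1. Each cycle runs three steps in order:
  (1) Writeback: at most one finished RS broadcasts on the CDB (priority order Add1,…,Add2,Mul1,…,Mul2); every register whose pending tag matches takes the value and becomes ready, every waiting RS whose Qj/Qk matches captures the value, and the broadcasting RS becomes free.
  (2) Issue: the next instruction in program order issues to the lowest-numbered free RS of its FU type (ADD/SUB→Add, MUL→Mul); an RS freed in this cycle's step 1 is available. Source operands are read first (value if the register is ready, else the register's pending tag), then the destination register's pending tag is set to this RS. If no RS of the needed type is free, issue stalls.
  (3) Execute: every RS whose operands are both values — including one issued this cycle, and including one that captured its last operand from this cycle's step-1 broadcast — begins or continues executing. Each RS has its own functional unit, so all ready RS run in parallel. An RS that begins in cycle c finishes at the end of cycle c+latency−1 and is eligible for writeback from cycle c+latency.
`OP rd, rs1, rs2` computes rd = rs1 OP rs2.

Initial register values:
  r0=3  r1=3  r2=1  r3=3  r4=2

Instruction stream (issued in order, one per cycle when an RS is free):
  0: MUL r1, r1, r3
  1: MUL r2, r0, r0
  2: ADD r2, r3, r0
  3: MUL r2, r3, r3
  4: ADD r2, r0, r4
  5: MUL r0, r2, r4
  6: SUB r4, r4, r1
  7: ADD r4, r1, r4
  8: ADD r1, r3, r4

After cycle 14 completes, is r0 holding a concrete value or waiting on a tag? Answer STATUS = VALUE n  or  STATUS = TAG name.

c1: issue MUL r1<-Mul1 | r0:3,r1:Mul1,r2:1,r3:3,r4:2
c2: issue MUL r2<-Mul2 | r0:3,r1:Mul1,r2:Mul2,r3:3,r4:2
c3: issue ADD r2<-Add1 | r0:3,r1:Mul1,r2:Add1,r3:3,r4:2
c4: stall | r0:3,r1:Mul1,r2:Add1,r3:3,r4:2
c5: CDB Add1=6; stall | r0:3,r1:Mul1,r2:6,r3:3,r4:2
c6: CDB Mul1=9; issue MUL r2<-Mul1 | r0:3,r1:9,r2:Mul1,r3:3,r4:2
c7: CDB Mul2=9; issue ADD r2<-Add1 | r0:3,r1:9,r2:Add1,r3:3,r4:2
c8: issue MUL r0<-Mul2 | r0:Mul2,r1:9,r2:Add1,r3:3,r4:2
c9: CDB Add1=5; issue SUB r4<-Add1 | r0:Mul2,r1:9,r2:5,r3:3,r4:Add1
c10: issue ADD r4<-Add2 | r0:Mul2,r1:9,r2:5,r3:3,r4:Add2
c11: CDB Add1=-7; issue ADD r1<-Add1 | r0:Mul2,r1:Add1,r2:5,r3:3,r4:Add2
c12: CDB Mul1=9 | r0:Mul2,r1:Add1,r2:5,r3:3,r4:Add2
c13: CDB Add2=2 | r0:Mul2,r1:Add1,r2:5,r3:3,r4:2
c14: CDB Mul2=10 | r0:10,r1:Add1,r2:5,r3:3,r4:2

STATUS = VALUE 10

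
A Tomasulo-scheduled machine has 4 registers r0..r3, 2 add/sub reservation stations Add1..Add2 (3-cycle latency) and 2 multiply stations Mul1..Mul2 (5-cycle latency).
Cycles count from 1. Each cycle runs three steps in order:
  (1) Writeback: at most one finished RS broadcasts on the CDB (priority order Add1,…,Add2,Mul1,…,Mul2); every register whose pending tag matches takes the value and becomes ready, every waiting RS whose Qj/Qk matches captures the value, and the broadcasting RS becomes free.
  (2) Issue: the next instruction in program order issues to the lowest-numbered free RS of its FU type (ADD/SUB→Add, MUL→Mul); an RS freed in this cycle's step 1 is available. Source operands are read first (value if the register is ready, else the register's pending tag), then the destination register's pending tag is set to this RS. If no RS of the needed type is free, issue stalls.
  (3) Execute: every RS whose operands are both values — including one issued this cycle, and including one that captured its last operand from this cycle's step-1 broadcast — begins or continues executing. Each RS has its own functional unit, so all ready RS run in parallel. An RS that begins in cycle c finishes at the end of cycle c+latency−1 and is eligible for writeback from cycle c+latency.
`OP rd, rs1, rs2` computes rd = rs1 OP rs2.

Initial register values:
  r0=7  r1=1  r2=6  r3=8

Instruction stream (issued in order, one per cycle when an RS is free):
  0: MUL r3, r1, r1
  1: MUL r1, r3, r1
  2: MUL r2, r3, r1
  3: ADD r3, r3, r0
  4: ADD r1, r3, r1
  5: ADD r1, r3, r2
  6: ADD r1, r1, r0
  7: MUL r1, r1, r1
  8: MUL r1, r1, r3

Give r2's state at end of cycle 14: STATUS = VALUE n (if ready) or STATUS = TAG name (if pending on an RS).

cycle 1: issue MUL r3<-Mul1 // r0:7,r1:1,r2:6,r3:Mul1
cycle 2: issue MUL r1<-Mul2 // r0:7,r1:Mul2,r2:6,r3:Mul1
cycle 3: stall // r0:7,r1:Mul2,r2:6,r3:Mul1
cycle 4: stall // r0:7,r1:Mul2,r2:6,r3:Mul1
cycle 5: stall // r0:7,r1:Mul2,r2:6,r3:Mul1
cycle 6: CDB Mul1=1; issue MUL r2<-Mul1 // r0:7,r1:Mul2,r2:Mul1,r3:1
cycle 7: issue ADD r3<-Add1 // r0:7,r1:Mul2,r2:Mul1,r3:Add1
cycle 8: issue ADD r1<-Add2 // r0:7,r1:Add2,r2:Mul1,r3:Add1
cycle 9: stall // r0:7,r1:Add2,r2:Mul1,r3:Add1
cycle 10: CDB Add1=8; issue ADD r1<-Add1 // r0:7,r1:Add1,r2:Mul1,r3:8
cycle 11: CDB Mul2=1; stall // r0:7,r1:Add1,r2:Mul1,r3:8
cycle 12: stall // r0:7,r1:Add1,r2:Mul1,r3:8
cycle 13: stall // r0:7,r1:Add1,r2:Mul1,r3:8
cycle 14: CDB Add2=9; issue ADD r1<-Add2 // r0:7,r1:Add2,r2:Mul1,r3:8

STATUS = TAG Mul1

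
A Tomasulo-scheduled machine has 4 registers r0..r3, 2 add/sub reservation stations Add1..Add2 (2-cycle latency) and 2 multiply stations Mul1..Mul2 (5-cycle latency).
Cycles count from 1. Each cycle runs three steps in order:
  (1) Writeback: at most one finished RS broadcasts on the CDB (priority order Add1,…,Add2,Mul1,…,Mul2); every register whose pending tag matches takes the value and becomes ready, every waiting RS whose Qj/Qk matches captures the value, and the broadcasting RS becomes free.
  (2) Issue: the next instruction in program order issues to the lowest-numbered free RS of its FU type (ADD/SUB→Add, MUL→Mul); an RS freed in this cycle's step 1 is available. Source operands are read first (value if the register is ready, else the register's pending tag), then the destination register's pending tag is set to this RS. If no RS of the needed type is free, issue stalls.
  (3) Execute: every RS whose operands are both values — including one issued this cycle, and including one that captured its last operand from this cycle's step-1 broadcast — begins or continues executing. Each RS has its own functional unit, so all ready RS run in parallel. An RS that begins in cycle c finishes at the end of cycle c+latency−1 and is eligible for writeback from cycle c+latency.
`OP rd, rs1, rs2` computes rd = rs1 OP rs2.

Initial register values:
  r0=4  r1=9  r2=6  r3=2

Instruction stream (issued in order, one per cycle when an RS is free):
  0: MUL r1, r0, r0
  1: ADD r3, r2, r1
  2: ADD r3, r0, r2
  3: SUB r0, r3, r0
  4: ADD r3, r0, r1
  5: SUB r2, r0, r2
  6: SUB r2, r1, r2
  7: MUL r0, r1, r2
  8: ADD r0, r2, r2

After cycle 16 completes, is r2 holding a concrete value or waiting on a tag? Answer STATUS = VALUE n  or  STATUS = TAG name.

c1: issue MUL r1<-Mul1 | r0:4,r1:Mul1,r2:6,r3:2
c2: issue ADD r3<-Add1 | r0:4,r1:Mul1,r2:6,r3:Add1
c3: issue ADD r3<-Add2 | r0:4,r1:Mul1,r2:6,r3:Add2
c4: stall | r0:4,r1:Mul1,r2:6,r3:Add2
c5: CDB Add2=10; issue SUB r0<-Add2 | r0:Add2,r1:Mul1,r2:6,r3:10
c6: CDB Mul1=16; stall | r0:Add2,r1:16,r2:6,r3:10
c7: CDB Add2=6; issue ADD r3<-Add2 | r0:6,r1:16,r2:6,r3:Add2
c8: CDB Add1=22; issue SUB r2<-Add1 | r0:6,r1:16,r2:Add1,r3:Add2
c9: CDB Add2=22; issue SUB r2<-Add2 | r0:6,r1:16,r2:Add2,r3:22
c10: CDB Add1=0; issue MUL r0<-Mul1 | r0:Mul1,r1:16,r2:Add2,r3:22
c11: issue ADD r0<-Add1 | r0:Add1,r1:16,r2:Add2,r3:22
c12: CDB Add2=16 | r0:Add1,r1:16,r2:16,r3:22
c13: - | r0:Add1,r1:16,r2:16,r3:22
c14: CDB Add1=32 | r0:32,r1:16,r2:16,r3:22
c15: - | r0:32,r1:16,r2:16,r3:22
c16: - | r0:32,r1:16,r2:16,r3:22

STATUS = VALUE 16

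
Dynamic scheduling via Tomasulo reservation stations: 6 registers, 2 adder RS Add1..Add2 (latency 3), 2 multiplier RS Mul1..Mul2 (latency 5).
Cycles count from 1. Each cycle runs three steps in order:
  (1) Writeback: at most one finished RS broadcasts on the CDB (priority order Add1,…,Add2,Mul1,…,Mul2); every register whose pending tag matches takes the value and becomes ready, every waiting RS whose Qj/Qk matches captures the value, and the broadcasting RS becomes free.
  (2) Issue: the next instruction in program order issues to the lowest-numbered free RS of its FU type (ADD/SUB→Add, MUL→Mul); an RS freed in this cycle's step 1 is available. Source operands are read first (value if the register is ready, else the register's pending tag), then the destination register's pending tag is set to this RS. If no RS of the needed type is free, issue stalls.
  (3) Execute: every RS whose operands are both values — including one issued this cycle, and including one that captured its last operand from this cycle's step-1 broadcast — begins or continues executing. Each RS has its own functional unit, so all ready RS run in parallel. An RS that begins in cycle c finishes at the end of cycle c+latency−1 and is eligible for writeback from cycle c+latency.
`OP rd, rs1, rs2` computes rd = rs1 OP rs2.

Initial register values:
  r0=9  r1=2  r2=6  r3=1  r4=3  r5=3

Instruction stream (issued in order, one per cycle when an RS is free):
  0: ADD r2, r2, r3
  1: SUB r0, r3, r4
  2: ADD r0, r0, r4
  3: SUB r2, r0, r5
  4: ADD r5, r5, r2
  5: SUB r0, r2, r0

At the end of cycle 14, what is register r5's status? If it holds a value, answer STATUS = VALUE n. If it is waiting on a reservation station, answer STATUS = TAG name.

STATUS = VALUE 1

cycle 1: issue ADD r2<-Add1 // r0:9,r1:2,r2:Add1,r3:1,r4:3,r5:3
cycle 2: issue SUB r0<-Add2 // r0:Add2,r1:2,r2:Add1,r3:1,r4:3,r5:3
cycle 3: stall // r0:Add2,r1:2,r2:Add1,r3:1,r4:3,r5:3
cycle 4: CDB Add1=7; issue ADD r0<-Add1 // r0:Add1,r1:2,r2:7,r3:1,r4:3,r5:3
cycle 5: CDB Add2=-2; issue SUB r2<-Add2 // r0:Add1,r1:2,r2:Add2,r3:1,r4:3,r5:3
cycle 6: stall // r0:Add1,r1:2,r2:Add2,r3:1,r4:3,r5:3
cycle 7: stall // r0:Add1,r1:2,r2:Add2,r3:1,r4:3,r5:3
cycle 8: CDB Add1=1; issue ADD r5<-Add1 // r0:1,r1:2,r2:Add2,r3:1,r4:3,r5:Add1
cycle 9: stall // r0:1,r1:2,r2:Add2,r3:1,r4:3,r5:Add1
cycle 10: stall // r0:1,r1:2,r2:Add2,r3:1,r4:3,r5:Add1
cycle 11: CDB Add2=-2; issue SUB r0<-Add2 // r0:Add2,r1:2,r2:-2,r3:1,r4:3,r5:Add1
cycle 12: - // r0:Add2,r1:2,r2:-2,r3:1,r4:3,r5:Add1
cycle 13: - // r0:Add2,r1:2,r2:-2,r3:1,r4:3,r5:Add1
cycle 14: CDB Add1=1 // r0:Add2,r1:2,r2:-2,r3:1,r4:3,r5:1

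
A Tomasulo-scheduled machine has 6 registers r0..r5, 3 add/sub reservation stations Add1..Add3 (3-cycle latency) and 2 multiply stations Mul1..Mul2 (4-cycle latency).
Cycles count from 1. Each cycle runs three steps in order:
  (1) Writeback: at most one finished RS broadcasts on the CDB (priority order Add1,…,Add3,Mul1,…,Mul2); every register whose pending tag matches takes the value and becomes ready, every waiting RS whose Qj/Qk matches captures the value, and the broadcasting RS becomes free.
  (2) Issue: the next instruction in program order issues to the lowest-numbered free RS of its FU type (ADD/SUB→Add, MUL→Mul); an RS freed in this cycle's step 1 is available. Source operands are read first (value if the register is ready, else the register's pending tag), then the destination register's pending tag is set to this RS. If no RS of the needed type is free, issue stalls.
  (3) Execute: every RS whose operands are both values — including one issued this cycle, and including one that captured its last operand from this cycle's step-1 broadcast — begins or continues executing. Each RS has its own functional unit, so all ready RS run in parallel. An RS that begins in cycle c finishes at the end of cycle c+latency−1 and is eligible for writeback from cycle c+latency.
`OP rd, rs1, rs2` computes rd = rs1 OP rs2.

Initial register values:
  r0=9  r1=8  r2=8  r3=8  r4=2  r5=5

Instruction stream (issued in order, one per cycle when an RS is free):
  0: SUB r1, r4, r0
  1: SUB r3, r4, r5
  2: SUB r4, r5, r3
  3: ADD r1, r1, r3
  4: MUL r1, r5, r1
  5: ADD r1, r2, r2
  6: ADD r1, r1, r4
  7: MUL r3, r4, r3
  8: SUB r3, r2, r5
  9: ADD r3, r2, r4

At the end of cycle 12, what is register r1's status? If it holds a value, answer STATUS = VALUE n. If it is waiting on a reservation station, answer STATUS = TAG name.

STATUS = TAG Add1

  c1: issue SUB r1<-Add1  regs: r0:9,r1:Add1,r2:8,r3:8,r4:2,r5:5
  c2: issue SUB r3<-Add2  regs: r0:9,r1:Add1,r2:8,r3:Add2,r4:2,r5:5
  c3: issue SUB r4<-Add3  regs: r0:9,r1:Add1,r2:8,r3:Add2,r4:Add3,r5:5
  c4: CDB Add1=-7; issue ADD r1<-Add1  regs: r0:9,r1:Add1,r2:8,r3:Add2,r4:Add3,r5:5
  c5: CDB Add2=-3; issue MUL r1<-Mul1  regs: r0:9,r1:Mul1,r2:8,r3:-3,r4:Add3,r5:5
  c6: issue ADD r1<-Add2  regs: r0:9,r1:Add2,r2:8,r3:-3,r4:Add3,r5:5
  c7: stall  regs: r0:9,r1:Add2,r2:8,r3:-3,r4:Add3,r5:5
  c8: CDB Add1=-10; issue ADD r1<-Add1  regs: r0:9,r1:Add1,r2:8,r3:-3,r4:Add3,r5:5
  c9: CDB Add2=16; issue MUL r3<-Mul2  regs: r0:9,r1:Add1,r2:8,r3:Mul2,r4:Add3,r5:5
  c10: CDB Add3=8; issue SUB r3<-Add2  regs: r0:9,r1:Add1,r2:8,r3:Add2,r4:8,r5:5
  c11: issue ADD r3<-Add3  regs: r0:9,r1:Add1,r2:8,r3:Add3,r4:8,r5:5
  c12: CDB Mul1=-50  regs: r0:9,r1:Add1,r2:8,r3:Add3,r4:8,r5:5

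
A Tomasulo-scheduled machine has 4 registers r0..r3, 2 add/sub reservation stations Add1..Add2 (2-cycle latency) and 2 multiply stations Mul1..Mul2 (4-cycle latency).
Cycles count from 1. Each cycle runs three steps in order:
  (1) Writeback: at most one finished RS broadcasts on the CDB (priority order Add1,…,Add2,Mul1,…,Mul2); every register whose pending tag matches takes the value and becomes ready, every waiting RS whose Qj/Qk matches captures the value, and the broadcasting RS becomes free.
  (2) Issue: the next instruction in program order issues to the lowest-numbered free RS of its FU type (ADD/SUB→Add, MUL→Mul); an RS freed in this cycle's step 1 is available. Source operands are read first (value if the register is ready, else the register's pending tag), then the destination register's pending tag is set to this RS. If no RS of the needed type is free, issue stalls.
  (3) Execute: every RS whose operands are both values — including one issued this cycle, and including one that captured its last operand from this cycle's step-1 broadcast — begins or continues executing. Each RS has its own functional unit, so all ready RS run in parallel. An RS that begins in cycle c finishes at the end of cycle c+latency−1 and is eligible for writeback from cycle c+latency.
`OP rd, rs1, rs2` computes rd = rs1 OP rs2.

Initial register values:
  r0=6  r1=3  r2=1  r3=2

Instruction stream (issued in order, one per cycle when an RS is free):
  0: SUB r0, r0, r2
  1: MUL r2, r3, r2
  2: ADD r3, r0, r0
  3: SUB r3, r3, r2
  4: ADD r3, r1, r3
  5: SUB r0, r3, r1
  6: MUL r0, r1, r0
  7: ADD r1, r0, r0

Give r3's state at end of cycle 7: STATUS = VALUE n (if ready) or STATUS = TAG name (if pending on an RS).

STATUS = TAG Add1

cycle 1: issue SUB r0<-Add1 // r0:Add1,r1:3,r2:1,r3:2
cycle 2: issue MUL r2<-Mul1 // r0:Add1,r1:3,r2:Mul1,r3:2
cycle 3: CDB Add1=5; issue ADD r3<-Add1 // r0:5,r1:3,r2:Mul1,r3:Add1
cycle 4: issue SUB r3<-Add2 // r0:5,r1:3,r2:Mul1,r3:Add2
cycle 5: CDB Add1=10; issue ADD r3<-Add1 // r0:5,r1:3,r2:Mul1,r3:Add1
cycle 6: CDB Mul1=2; stall // r0:5,r1:3,r2:2,r3:Add1
cycle 7: stall // r0:5,r1:3,r2:2,r3:Add1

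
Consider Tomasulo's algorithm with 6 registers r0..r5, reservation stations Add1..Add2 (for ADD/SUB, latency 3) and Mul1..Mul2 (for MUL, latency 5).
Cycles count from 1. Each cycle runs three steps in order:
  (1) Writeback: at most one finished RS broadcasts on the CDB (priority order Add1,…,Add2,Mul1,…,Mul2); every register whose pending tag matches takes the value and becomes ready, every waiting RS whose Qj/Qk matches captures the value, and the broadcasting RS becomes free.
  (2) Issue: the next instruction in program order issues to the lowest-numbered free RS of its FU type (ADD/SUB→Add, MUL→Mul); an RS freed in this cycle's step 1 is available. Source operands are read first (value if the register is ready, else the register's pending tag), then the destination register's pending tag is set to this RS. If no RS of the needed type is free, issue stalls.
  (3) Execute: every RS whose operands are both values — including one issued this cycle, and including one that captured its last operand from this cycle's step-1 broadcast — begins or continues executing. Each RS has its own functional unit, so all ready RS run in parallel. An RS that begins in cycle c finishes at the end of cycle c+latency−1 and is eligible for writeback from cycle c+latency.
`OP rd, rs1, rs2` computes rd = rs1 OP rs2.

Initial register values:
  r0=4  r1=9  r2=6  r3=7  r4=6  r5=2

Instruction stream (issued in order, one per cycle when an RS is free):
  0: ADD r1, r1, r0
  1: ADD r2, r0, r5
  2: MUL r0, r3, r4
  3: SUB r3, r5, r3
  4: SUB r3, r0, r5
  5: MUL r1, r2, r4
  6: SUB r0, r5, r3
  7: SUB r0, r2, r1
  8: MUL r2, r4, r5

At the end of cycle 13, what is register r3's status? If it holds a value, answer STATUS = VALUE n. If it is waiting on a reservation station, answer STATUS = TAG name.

c1: issue ADD r1<-Add1 | r0:4,r1:Add1,r2:6,r3:7,r4:6,r5:2
c2: issue ADD r2<-Add2 | r0:4,r1:Add1,r2:Add2,r3:7,r4:6,r5:2
c3: issue MUL r0<-Mul1 | r0:Mul1,r1:Add1,r2:Add2,r3:7,r4:6,r5:2
c4: CDB Add1=13; issue SUB r3<-Add1 | r0:Mul1,r1:13,r2:Add2,r3:Add1,r4:6,r5:2
c5: CDB Add2=6; issue SUB r3<-Add2 | r0:Mul1,r1:13,r2:6,r3:Add2,r4:6,r5:2
c6: issue MUL r1<-Mul2 | r0:Mul1,r1:Mul2,r2:6,r3:Add2,r4:6,r5:2
c7: CDB Add1=-5; issue SUB r0<-Add1 | r0:Add1,r1:Mul2,r2:6,r3:Add2,r4:6,r5:2
c8: CDB Mul1=42; stall | r0:Add1,r1:Mul2,r2:6,r3:Add2,r4:6,r5:2
c9: stall | r0:Add1,r1:Mul2,r2:6,r3:Add2,r4:6,r5:2
c10: stall | r0:Add1,r1:Mul2,r2:6,r3:Add2,r4:6,r5:2
c11: CDB Add2=40; issue SUB r0<-Add2 | r0:Add2,r1:Mul2,r2:6,r3:40,r4:6,r5:2
c12: CDB Mul2=36; issue MUL r2<-Mul1 | r0:Add2,r1:36,r2:Mul1,r3:40,r4:6,r5:2
c13: - | r0:Add2,r1:36,r2:Mul1,r3:40,r4:6,r5:2

STATUS = VALUE 40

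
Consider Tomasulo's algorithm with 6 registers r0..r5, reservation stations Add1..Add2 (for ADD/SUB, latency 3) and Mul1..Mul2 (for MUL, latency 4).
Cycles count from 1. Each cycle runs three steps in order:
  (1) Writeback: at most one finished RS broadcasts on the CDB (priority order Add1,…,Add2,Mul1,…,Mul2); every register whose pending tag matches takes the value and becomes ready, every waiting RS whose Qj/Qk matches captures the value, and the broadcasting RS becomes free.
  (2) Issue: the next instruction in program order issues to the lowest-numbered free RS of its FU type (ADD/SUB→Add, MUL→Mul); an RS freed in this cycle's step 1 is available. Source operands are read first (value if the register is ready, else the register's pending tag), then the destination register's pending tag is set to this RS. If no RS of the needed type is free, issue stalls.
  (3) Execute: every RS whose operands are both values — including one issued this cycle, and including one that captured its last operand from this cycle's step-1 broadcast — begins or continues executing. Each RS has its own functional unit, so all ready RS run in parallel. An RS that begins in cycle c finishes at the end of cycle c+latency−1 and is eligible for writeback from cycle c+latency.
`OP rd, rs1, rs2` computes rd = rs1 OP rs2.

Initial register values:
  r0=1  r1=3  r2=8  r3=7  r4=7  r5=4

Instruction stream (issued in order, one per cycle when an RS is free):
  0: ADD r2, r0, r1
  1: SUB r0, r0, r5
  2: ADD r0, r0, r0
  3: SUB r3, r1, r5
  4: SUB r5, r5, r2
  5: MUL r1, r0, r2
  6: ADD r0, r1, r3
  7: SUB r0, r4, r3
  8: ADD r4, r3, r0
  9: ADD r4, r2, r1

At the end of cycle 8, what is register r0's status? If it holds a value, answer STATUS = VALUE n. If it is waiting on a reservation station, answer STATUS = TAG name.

STATUS = VALUE -6

  c1: issue ADD r2<-Add1  regs: r0:1,r1:3,r2:Add1,r3:7,r4:7,r5:4
  c2: issue SUB r0<-Add2  regs: r0:Add2,r1:3,r2:Add1,r3:7,r4:7,r5:4
  c3: stall  regs: r0:Add2,r1:3,r2:Add1,r3:7,r4:7,r5:4
  c4: CDB Add1=4; issue ADD r0<-Add1  regs: r0:Add1,r1:3,r2:4,r3:7,r4:7,r5:4
  c5: CDB Add2=-3; issue SUB r3<-Add2  regs: r0:Add1,r1:3,r2:4,r3:Add2,r4:7,r5:4
  c6: stall  regs: r0:Add1,r1:3,r2:4,r3:Add2,r4:7,r5:4
  c7: stall  regs: r0:Add1,r1:3,r2:4,r3:Add2,r4:7,r5:4
  c8: CDB Add1=-6; issue SUB r5<-Add1  regs: r0:-6,r1:3,r2:4,r3:Add2,r4:7,r5:Add1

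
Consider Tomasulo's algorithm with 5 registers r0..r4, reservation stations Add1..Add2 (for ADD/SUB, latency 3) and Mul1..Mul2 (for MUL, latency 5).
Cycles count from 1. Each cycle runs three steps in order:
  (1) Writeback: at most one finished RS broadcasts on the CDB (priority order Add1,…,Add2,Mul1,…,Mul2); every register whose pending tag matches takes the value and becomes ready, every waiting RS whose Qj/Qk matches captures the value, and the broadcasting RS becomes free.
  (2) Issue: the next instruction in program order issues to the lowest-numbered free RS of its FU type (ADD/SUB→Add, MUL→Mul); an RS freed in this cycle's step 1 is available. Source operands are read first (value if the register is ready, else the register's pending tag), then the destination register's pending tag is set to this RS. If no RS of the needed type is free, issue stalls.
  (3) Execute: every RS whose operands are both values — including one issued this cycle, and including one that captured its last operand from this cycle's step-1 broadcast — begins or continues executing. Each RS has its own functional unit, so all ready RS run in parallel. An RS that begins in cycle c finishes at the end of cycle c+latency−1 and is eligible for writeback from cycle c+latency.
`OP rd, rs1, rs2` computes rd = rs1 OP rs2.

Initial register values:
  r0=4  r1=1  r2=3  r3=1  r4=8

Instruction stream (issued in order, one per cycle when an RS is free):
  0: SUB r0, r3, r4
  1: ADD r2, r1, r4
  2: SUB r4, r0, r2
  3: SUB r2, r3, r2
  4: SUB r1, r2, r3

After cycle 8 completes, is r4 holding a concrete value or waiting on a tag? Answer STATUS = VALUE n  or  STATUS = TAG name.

STATUS = VALUE -16

cycle 1: issue SUB r0<-Add1 // r0:Add1,r1:1,r2:3,r3:1,r4:8
cycle 2: issue ADD r2<-Add2 // r0:Add1,r1:1,r2:Add2,r3:1,r4:8
cycle 3: stall // r0:Add1,r1:1,r2:Add2,r3:1,r4:8
cycle 4: CDB Add1=-7; issue SUB r4<-Add1 // r0:-7,r1:1,r2:Add2,r3:1,r4:Add1
cycle 5: CDB Add2=9; issue SUB r2<-Add2 // r0:-7,r1:1,r2:Add2,r3:1,r4:Add1
cycle 6: stall // r0:-7,r1:1,r2:Add2,r3:1,r4:Add1
cycle 7: stall // r0:-7,r1:1,r2:Add2,r3:1,r4:Add1
cycle 8: CDB Add1=-16; issue SUB r1<-Add1 // r0:-7,r1:Add1,r2:Add2,r3:1,r4:-16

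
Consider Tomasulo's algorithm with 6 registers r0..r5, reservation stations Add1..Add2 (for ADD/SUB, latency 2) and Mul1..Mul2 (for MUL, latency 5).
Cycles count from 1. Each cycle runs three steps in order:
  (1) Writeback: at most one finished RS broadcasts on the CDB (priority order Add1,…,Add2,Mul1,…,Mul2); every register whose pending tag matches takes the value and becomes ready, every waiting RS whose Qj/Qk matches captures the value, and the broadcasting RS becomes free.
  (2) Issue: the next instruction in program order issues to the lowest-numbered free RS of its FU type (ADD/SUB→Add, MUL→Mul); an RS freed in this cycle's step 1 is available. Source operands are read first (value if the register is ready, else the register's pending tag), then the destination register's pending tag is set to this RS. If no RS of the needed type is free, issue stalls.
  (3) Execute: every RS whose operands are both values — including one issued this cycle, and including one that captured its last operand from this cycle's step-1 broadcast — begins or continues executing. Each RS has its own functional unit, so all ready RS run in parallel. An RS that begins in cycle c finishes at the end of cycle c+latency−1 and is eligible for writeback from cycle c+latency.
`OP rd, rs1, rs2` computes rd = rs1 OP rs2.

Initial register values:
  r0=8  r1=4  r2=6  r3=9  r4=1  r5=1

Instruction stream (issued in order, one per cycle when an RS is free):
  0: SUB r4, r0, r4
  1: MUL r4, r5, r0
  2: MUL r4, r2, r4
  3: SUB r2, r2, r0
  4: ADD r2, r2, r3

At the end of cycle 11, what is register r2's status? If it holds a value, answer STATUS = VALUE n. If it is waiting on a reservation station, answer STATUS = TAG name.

STATUS = VALUE 7

c1: issue SUB r4<-Add1 | r0:8,r1:4,r2:6,r3:9,r4:Add1,r5:1
c2: issue MUL r4<-Mul1 | r0:8,r1:4,r2:6,r3:9,r4:Mul1,r5:1
c3: CDB Add1=7; issue MUL r4<-Mul2 | r0:8,r1:4,r2:6,r3:9,r4:Mul2,r5:1
c4: issue SUB r2<-Add1 | r0:8,r1:4,r2:Add1,r3:9,r4:Mul2,r5:1
c5: issue ADD r2<-Add2 | r0:8,r1:4,r2:Add2,r3:9,r4:Mul2,r5:1
c6: CDB Add1=-2 | r0:8,r1:4,r2:Add2,r3:9,r4:Mul2,r5:1
c7: CDB Mul1=8 | r0:8,r1:4,r2:Add2,r3:9,r4:Mul2,r5:1
c8: CDB Add2=7 | r0:8,r1:4,r2:7,r3:9,r4:Mul2,r5:1
c9: - | r0:8,r1:4,r2:7,r3:9,r4:Mul2,r5:1
c10: - | r0:8,r1:4,r2:7,r3:9,r4:Mul2,r5:1
c11: - | r0:8,r1:4,r2:7,r3:9,r4:Mul2,r5:1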